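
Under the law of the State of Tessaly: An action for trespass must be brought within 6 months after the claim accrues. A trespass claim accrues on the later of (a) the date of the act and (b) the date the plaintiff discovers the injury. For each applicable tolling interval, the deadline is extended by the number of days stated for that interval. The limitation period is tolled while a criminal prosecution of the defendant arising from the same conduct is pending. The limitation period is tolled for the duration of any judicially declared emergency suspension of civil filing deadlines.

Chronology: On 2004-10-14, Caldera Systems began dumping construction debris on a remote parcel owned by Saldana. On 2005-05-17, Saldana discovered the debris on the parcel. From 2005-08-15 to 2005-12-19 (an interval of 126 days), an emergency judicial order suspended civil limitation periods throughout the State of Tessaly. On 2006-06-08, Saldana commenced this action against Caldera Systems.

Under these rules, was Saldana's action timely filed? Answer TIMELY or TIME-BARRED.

TIME-BARRED

Because discovery on 2005-05-17 post-dates the 2004-10-14 act, accrual under the later-of rule falls on 2005-05-17.
Adding the 6 months base period to 2005-05-17 gives a deadline of 2005-11-17, before any tolling.
Because the emergency suspension of filing deadlines ran from 2005-08-15 to 2005-12-19, the deadline is extended by 126 days to 2006-03-23.
The 2006-06-08 filing falls after the 2006-03-23 deadline; the claim is time-barred.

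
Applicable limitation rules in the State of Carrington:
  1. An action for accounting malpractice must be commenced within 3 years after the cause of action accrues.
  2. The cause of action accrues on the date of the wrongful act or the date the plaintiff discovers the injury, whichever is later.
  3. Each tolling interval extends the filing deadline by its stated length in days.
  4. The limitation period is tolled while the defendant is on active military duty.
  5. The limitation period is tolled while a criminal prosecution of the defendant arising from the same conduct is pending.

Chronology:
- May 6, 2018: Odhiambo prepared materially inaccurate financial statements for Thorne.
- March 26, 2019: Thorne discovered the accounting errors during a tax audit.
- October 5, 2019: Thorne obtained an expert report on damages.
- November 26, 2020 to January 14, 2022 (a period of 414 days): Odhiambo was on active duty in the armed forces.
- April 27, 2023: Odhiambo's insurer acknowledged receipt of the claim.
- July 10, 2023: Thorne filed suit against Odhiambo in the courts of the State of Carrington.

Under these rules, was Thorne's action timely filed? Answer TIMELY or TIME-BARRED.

The claim accrued on March 26, 2019 — the later of the May 6, 2018 act and the March 26, 2019 discovery.
3 years from March 26, 2019 is March 26, 2022.
The period was tolled for 414 days by the defendant's active military service (November 26, 2020 to January 14, 2022), pushing the deadline to May 14, 2023.
None of the other events listed affects the running of the period under the stated rules.
The July 10, 2023 filing falls after the May 14, 2023 deadline; the claim is time-barred.

TIME-BARRED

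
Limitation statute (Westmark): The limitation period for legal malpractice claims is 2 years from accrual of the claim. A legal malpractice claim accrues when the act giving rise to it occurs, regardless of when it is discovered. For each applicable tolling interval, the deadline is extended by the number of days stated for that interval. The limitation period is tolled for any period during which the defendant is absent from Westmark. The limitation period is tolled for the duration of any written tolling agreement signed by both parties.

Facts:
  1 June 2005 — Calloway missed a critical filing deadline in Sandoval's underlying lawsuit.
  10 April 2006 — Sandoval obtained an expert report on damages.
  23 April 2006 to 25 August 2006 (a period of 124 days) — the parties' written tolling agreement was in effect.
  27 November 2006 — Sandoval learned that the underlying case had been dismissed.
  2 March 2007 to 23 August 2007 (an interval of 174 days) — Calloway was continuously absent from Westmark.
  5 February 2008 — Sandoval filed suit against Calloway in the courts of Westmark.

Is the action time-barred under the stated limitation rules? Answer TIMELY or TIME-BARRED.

TIMELY

Because the rule ties accrual to occurrence, the claim accrued on 1 June 2005, not on the 27 November 2006 discovery date.
2 years from 1 June 2005 is 1 June 2007.
The written tolling agreement from 23 April 2006 to 25 August 2006 tolled the period for 124 days, extending the deadline to 3 October 2007.
Because the defendant's absence from the jurisdiction ran from 2 March 2007 to 23 August 2007, the deadline is extended by 174 days to 25 March 2008.
Nothing else in the chronology tolls or restarts the period.
The 5 February 2008 filing precedes the 25 March 2008 deadline; the claim is timely.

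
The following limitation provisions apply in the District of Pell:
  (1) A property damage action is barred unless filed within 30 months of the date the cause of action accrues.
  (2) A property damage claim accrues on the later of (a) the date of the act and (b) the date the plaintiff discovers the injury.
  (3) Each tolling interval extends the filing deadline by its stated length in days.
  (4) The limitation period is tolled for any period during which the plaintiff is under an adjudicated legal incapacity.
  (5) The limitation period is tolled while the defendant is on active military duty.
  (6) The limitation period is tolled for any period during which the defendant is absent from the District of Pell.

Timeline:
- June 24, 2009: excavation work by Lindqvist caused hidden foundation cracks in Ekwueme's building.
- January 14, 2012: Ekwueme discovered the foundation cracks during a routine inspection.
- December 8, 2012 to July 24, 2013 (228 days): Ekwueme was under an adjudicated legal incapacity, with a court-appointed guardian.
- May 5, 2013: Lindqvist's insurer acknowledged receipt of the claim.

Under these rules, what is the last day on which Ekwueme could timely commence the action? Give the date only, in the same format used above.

Because discovery on January 14, 2012 post-dates the June 24, 2009 act, accrual under the later-of rule falls on January 14, 2012.
The untolled deadline — 30 months after January 14, 2012 — is July 14, 2014.
The plaintiff's legal incapacity from December 8, 2012 to July 24, 2013 tolled the period for 228 days, extending the deadline to February 27, 2015.
The other events in the timeline have no effect on the limitation period under the stated rules.

February 27, 2015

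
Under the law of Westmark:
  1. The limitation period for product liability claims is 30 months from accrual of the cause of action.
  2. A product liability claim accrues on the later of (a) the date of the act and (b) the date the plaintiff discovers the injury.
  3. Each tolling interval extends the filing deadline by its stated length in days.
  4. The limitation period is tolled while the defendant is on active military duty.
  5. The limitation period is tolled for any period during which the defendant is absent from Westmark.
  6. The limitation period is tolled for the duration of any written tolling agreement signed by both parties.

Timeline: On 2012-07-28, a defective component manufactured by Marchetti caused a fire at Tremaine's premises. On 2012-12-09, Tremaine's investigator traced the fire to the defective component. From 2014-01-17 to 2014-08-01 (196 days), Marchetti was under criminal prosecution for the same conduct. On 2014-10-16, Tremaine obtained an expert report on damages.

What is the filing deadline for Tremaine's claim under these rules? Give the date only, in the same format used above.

Because discovery on 2012-12-09 post-dates the 2012-07-28 act, accrual under the later-of rule falls on 2012-12-09.
30 months from 2012-12-09 is 2015-06-09.
The pending criminal prosecution from 2014-01-17 to 2014-08-01 does not toll the period, because no stated rule makes a criminal prosecution a tolling event.
None of the other events listed affects the running of the period under the stated rules.

2015-06-09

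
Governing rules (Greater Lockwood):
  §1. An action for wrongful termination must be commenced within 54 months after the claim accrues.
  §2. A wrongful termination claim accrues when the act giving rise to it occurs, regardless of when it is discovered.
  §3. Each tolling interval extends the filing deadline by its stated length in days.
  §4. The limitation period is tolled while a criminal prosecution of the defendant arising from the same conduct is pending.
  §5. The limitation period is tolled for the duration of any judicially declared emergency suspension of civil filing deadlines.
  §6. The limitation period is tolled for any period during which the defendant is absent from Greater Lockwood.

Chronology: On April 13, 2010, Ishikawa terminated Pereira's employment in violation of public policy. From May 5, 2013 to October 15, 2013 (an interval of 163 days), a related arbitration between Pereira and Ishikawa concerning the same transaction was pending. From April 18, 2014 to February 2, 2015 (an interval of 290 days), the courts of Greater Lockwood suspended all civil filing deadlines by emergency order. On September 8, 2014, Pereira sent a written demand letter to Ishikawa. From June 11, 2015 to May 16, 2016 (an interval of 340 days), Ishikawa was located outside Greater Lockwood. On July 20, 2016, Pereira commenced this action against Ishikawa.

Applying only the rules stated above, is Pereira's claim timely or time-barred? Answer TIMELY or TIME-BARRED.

TIME-BARRED

The claim accrued on April 13, 2010, when the wrongful act occurred.
The untolled deadline — 54 months after April 13, 2010 — is October 13, 2014.
Because the emergency suspension of filing deadlines ran from April 18, 2014 to February 2, 2015, the deadline is extended by 290 days to July 30, 2015.
The defendant's absence from the jurisdiction from June 11, 2015 to May 16, 2016 tolled the period for 340 days, extending the deadline to July 4, 2016.
The pending related arbitration from May 5, 2013 to October 15, 2013 does not toll the period, because no stated rule makes a pending arbitration a tolling event.
The other events in the timeline have no effect on the limitation period under the stated rules.
Pereira filed on July 20, 2016, after the July 4, 2016 deadline, so the action is time-barred.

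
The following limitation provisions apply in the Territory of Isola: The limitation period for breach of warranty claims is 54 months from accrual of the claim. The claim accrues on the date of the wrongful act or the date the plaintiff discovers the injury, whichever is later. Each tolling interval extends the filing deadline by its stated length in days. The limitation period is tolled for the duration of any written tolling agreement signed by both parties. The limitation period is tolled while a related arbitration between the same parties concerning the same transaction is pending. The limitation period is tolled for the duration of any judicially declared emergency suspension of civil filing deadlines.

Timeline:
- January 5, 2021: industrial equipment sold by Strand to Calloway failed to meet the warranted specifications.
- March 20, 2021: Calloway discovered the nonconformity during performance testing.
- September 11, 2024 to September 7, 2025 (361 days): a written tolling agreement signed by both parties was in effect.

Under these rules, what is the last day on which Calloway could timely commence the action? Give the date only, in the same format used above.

September 16, 2026

Because discovery on March 20, 2021 post-dates the January 5, 2021 act, accrual under the later-of rule falls on March 20, 2021.
Adding the 54 months base period to March 20, 2021 gives a deadline of September 20, 2025, before any tolling.
Because the written tolling agreement ran from September 11, 2024 to September 7, 2025, the deadline is extended by 361 days to September 16, 2026.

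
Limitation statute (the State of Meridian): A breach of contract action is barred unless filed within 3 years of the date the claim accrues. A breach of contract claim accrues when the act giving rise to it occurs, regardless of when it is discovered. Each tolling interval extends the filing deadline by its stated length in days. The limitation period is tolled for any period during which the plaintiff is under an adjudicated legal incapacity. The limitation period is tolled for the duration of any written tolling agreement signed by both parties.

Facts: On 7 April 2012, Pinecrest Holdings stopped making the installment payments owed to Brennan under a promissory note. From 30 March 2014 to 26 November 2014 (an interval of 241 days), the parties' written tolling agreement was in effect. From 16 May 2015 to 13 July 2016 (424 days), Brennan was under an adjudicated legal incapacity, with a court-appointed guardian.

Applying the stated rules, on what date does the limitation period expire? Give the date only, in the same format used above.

31 January 2017

The limitation period began to run on 7 April 2012.
3 years from 7 April 2012 is 7 April 2015.
The written tolling agreement from 30 March 2014 to 26 November 2014 tolled the period for 241 days, extending the deadline to 4 December 2015.
The period was tolled for 424 days by the plaintiff's legal incapacity (16 May 2015 to 13 July 2016), pushing the deadline to 31 January 2017.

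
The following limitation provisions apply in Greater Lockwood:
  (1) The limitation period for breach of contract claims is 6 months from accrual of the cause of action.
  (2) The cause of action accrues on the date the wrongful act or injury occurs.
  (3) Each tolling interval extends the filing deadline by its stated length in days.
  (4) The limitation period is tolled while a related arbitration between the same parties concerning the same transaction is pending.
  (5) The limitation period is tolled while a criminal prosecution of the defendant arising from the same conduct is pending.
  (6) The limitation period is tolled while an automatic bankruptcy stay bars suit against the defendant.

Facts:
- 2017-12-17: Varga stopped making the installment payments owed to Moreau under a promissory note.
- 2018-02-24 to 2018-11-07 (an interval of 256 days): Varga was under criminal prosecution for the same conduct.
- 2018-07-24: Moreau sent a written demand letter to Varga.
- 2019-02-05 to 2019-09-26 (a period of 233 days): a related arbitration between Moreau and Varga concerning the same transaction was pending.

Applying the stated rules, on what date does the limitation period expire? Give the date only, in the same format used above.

2019-10-19

The cause of action accrued on 2017-12-17, the date of the act.
The untolled deadline — 6 months after 2017-12-17 — is 2018-06-17.
The pending criminal prosecution from 2018-02-24 to 2018-11-07 tolled the period for 256 days, extending the deadline to 2019-02-28.
Because the pending related arbitration ran from 2019-02-05 to 2019-09-26, the deadline is extended by 233 days to 2019-10-19.
None of the other events listed affects the running of the period under the stated rules.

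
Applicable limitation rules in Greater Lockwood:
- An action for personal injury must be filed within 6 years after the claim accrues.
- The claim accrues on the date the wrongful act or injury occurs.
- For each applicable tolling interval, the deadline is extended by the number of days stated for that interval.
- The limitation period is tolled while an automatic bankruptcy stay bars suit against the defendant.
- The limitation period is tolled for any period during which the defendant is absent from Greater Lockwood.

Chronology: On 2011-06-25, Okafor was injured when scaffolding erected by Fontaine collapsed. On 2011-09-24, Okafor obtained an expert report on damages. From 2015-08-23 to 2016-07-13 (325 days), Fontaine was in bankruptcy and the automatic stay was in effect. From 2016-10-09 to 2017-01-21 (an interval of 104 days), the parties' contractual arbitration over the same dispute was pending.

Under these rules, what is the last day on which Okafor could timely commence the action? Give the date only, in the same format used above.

2018-05-16

The claim accrued on 2011-06-25, the date of the act.
6 years from 2011-06-25 is 2017-06-25.
The period was tolled for 325 days by the automatic bankruptcy stay (2015-08-23 to 2016-07-13), pushing the deadline to 2018-05-16.
The pending related arbitration from 2016-10-09 to 2017-01-21 does not toll the period, because no stated rule makes a pending arbitration a tolling event.
None of the other events listed affects the running of the period under the stated rules.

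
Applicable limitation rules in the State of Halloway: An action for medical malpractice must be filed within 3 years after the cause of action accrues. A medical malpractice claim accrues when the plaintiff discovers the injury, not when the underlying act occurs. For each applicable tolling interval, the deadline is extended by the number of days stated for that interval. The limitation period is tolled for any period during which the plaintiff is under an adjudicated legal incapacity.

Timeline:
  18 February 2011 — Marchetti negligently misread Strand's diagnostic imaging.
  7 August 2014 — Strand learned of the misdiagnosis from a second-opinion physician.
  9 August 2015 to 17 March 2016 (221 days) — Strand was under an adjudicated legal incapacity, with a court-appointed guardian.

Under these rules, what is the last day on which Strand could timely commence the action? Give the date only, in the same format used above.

The claim did not accrue until Strand discovered the injury on 7 August 2014; the 18 February 2011 act date does not start the clock under the stated rule.
Adding the 3 years base period to 7 August 2014 gives a deadline of 7 August 2017, before any tolling.
The period was tolled for 221 days by the plaintiff's legal incapacity (9 August 2015 to 17 March 2016), pushing the deadline to 16 March 2018.

16 March 2018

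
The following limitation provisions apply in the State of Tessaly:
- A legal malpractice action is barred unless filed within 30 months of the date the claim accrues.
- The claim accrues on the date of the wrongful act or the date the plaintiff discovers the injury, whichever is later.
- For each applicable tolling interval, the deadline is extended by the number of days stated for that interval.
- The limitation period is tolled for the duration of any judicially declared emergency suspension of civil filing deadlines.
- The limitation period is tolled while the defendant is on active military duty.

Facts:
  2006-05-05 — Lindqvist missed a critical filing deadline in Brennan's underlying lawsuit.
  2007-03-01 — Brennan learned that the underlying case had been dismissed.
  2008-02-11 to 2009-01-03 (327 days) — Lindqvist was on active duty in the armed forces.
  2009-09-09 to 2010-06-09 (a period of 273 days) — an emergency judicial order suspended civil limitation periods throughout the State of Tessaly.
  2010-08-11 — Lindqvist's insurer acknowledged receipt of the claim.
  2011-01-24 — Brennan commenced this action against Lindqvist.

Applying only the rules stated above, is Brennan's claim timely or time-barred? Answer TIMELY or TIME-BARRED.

The claim accrued on 2007-03-01 — the later of the 2006-05-05 act and the 2007-03-01 discovery.
30 months from 2007-03-01 is 2009-09-01.
Because the defendant's active military service ran from 2008-02-11 to 2009-01-03, the deadline is extended by 327 days to 2010-07-25.
Because the emergency suspension of filing deadlines ran from 2009-09-09 to 2010-06-09, the deadline is extended by 273 days to 2011-04-24.
Nothing else in the chronology tolls or restarts the period.
Filing on 2011-01-24 beat the 2011-04-24 deadline — the action is timely.

TIMELY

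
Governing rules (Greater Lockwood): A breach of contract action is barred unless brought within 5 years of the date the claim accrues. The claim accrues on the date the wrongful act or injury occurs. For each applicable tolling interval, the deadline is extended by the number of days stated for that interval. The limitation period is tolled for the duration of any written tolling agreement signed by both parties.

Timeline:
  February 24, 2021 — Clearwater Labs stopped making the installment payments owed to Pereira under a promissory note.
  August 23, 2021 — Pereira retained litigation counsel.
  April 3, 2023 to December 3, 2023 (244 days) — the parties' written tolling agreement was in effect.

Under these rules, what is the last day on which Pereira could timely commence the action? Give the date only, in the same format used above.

October 26, 2026

The claim accrued on February 24, 2021, the date of the act.
5 years from February 24, 2021 is February 24, 2026.
Because the written tolling agreement ran from April 3, 2023 to December 3, 2023, the deadline is extended by 244 days to October 26, 2026.
The other events in the timeline have no effect on the limitation period under the stated rules.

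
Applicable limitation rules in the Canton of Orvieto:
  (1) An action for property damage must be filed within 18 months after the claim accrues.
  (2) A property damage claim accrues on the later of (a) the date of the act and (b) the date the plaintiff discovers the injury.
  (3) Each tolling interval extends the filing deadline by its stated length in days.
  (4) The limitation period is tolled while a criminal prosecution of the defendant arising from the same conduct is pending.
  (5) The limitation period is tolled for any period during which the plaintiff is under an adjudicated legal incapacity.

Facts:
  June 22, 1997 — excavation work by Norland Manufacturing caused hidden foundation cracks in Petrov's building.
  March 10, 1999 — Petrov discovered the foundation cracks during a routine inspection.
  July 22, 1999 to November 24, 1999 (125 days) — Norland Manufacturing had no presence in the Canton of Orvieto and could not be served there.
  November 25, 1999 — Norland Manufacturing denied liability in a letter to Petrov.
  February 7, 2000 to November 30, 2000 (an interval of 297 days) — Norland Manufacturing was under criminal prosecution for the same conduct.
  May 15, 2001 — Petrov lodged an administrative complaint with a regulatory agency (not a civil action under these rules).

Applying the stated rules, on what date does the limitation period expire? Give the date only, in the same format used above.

The claim accrued on March 10, 1999 — the later of the June 22, 1997 act and the March 10, 1999 discovery.
Adding the 18 months base period to March 10, 1999 gives a deadline of September 10, 2000, before any tolling.
Because the pending criminal prosecution ran from February 7, 2000 to November 30, 2000, the deadline is extended by 297 days to July 4, 2001.
Although the defendant's absence ran from July 22, 1999 to November 24, 1999, the stated rules do not make that a tolling event, so it is disregarded.
None of the other events listed affects the running of the period under the stated rules.

July 4, 2001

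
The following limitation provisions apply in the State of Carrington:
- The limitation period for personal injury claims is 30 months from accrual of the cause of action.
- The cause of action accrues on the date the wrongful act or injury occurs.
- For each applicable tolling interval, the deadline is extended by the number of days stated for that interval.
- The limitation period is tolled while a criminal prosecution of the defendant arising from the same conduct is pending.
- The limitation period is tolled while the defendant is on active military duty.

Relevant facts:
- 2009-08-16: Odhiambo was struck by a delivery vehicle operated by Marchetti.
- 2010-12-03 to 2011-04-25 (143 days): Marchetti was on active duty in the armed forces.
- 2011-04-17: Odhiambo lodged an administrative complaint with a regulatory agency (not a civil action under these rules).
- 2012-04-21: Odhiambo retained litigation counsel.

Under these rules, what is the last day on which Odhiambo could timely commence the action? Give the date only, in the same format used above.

The cause of action accrued on 2009-08-16, the date of the act.
The untolled deadline — 30 months after 2009-08-16 — is 2012-02-16.
Because the defendant's active military service ran from 2010-12-03 to 2011-04-25, the deadline is extended by 143 days to 2012-07-08.
None of the other events listed affects the running of the period under the stated rules.

2012-07-08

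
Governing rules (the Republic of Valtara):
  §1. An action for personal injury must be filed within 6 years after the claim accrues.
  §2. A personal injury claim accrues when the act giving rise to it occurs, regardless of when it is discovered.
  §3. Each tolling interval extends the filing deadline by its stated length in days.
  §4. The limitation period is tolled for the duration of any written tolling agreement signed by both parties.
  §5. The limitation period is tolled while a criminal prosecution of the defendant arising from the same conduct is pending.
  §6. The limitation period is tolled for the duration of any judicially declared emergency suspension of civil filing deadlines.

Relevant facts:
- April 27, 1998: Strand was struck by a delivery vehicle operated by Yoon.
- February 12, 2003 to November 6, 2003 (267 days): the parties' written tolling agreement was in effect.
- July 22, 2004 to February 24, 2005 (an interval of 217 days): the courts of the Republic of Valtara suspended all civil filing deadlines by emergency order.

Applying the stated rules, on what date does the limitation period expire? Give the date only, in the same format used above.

The claim accrued on April 27, 1998, the date of the act.
Adding the 6 years base period to April 27, 1998 gives a deadline of April 27, 2004, before any tolling.
The written tolling agreement from February 12, 2003 to November 6, 2003 tolled the period for 267 days, extending the deadline to January 19, 2005.
The period was tolled for 217 days by the emergency suspension of filing deadlines (July 22, 2004 to February 24, 2005), pushing the deadline to August 24, 2005.

August 24, 2005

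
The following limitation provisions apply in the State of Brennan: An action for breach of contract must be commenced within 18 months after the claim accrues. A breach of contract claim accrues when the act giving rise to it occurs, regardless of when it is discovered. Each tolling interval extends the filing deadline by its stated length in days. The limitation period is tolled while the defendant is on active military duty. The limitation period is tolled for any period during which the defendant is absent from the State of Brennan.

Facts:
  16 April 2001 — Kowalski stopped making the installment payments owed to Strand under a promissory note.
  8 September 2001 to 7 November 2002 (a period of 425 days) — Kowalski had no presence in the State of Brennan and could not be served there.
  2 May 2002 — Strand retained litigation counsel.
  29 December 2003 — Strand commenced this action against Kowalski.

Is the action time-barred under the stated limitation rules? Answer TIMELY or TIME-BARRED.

TIME-BARRED

The claim accrued on 16 April 2001, the date of the act.
18 months from 16 April 2001 is 16 October 2002.
Because the defendant's absence from the jurisdiction ran from 8 September 2001 to 7 November 2002, the deadline is extended by 425 days to 15 December 2003.
Nothing else in the chronology tolls or restarts the period.
The 29 December 2003 filing falls after the 15 December 2003 deadline; the claim is time-barred.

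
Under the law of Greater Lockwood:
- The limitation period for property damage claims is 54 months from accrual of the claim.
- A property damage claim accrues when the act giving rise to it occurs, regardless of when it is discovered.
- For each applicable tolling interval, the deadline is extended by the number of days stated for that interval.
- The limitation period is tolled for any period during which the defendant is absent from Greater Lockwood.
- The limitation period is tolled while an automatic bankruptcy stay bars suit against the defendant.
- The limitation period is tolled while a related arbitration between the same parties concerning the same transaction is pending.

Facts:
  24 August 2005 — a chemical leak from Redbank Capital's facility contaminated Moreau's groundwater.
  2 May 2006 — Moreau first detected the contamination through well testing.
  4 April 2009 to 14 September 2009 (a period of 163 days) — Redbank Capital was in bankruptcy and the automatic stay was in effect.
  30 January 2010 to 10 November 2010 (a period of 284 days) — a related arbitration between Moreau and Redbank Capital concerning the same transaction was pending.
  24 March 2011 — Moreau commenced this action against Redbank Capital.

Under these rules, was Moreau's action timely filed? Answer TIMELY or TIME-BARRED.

TIMELY

Because the rule ties accrual to occurrence, the claim accrued on 24 August 2005, not on the 2 May 2006 discovery date.
The untolled deadline — 54 months after 24 August 2005 — is 24 February 2010.
The automatic bankruptcy stay from 4 April 2009 to 14 September 2009 tolled the period for 163 days, extending the deadline to 6 August 2010.
The period was tolled for 284 days by the pending related arbitration (30 January 2010 to 10 November 2010), pushing the deadline to 17 May 2011.
The 24 March 2011 filing precedes the 17 May 2011 deadline; the claim is timely.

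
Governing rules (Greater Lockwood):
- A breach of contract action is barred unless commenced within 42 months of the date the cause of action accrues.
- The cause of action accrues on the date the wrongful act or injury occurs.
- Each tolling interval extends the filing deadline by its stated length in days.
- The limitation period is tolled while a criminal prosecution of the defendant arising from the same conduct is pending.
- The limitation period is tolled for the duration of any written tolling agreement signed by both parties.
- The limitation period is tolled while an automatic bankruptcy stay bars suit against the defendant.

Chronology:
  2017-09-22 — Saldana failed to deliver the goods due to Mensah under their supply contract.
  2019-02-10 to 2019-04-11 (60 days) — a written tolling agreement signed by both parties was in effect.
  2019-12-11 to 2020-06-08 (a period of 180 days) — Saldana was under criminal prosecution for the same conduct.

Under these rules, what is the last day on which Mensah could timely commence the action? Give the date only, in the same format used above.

2021-11-17

The limitation period began to run on 2017-09-22.
42 months from 2017-09-22 is 2021-03-22.
The written tolling agreement from 2019-02-10 to 2019-04-11 tolled the period for 60 days, extending the deadline to 2021-05-21.
Because the pending criminal prosecution ran from 2019-12-11 to 2020-06-08, the deadline is extended by 180 days to 2021-11-17.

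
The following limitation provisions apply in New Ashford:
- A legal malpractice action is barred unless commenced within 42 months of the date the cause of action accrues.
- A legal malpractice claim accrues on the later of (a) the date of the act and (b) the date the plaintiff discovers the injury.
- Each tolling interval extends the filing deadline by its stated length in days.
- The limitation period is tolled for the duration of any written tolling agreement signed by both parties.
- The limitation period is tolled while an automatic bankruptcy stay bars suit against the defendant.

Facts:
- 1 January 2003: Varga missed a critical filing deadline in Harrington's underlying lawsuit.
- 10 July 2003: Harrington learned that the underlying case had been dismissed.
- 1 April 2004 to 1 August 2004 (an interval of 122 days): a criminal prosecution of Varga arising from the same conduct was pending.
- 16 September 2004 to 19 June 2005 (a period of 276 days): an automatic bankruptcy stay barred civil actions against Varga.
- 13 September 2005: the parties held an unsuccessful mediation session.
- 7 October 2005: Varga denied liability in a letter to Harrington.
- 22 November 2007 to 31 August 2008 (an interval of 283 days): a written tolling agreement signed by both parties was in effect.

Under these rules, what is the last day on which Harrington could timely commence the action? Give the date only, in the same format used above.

Taking the later of the act (1 January 2003) and discovery (10 July 2003), the claim accrued on 10 July 2003.
Adding the 42 months base period to 10 July 2003 gives a deadline of 10 January 2007, before any tolling.
The automatic bankruptcy stay from 16 September 2004 to 19 June 2005 tolled the period for 276 days, extending the deadline to 13 October 2007.
The written tolling agreement starting 22 November 2007 came too late — the period had run on 13 October 2007 — and so does not extend the deadline.
Although a criminal prosecution ran from 1 April 2004 to 1 August 2004, the stated rules do not make that a tolling event, so it is disregarded.
Nothing else in the chronology tolls or restarts the period.

13 October 2007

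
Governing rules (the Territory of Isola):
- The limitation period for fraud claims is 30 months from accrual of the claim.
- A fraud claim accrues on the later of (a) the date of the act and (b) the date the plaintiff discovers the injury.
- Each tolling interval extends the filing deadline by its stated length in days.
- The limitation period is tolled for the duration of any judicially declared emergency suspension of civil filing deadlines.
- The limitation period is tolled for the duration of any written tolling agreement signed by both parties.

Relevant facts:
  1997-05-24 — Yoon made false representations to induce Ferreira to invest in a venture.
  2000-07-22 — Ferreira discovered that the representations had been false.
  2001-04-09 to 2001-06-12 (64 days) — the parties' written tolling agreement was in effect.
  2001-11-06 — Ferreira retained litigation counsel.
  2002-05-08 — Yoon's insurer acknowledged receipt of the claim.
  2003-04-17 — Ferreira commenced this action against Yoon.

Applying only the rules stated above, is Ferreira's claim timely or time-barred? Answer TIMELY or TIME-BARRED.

The claim accrued on 2000-07-22 — the later of the 1997-05-24 act and the 2000-07-22 discovery.
30 months from 2000-07-22 is 2003-01-22.
The period was tolled for 64 days by the written tolling agreement (2001-04-09 to 2001-06-12), pushing the deadline to 2003-03-27.
Nothing else in the chronology tolls or restarts the period.
The 2003-04-17 filing falls after the 2003-03-27 deadline; the claim is time-barred.

TIME-BARRED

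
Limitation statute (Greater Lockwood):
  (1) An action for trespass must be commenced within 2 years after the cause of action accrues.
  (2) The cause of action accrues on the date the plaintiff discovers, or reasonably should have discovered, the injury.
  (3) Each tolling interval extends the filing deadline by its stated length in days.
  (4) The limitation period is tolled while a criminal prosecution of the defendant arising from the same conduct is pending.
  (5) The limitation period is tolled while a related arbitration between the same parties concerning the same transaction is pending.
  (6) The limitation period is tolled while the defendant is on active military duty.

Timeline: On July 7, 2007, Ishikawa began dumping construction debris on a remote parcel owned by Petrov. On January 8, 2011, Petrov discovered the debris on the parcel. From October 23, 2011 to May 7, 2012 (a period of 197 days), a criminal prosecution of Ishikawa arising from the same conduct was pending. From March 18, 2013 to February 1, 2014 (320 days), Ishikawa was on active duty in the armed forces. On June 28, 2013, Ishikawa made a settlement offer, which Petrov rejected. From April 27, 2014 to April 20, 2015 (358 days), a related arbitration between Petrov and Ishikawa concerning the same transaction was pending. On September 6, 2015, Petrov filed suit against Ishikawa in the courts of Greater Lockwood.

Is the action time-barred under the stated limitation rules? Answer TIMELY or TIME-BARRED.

TIME-BARRED

Accrual is tied to discovery, so the period began on January 8, 2011 rather than on July 7, 2007 when the act occurred.
2 years from January 8, 2011 is January 8, 2013.
The pending criminal prosecution from October 23, 2011 to May 7, 2012 tolled the period for 197 days, extending the deadline to July 24, 2013.
The defendant's active military service from March 18, 2013 to February 1, 2014 tolled the period for 320 days, extending the deadline to June 9, 2014.
The pending related arbitration from April 27, 2014 to April 20, 2015 tolled the period for 358 days, extending the deadline to June 2, 2015.
The other events in the timeline have no effect on the limitation period under the stated rules.
The September 6, 2015 filing falls after the June 2, 2015 deadline; the claim is time-barred.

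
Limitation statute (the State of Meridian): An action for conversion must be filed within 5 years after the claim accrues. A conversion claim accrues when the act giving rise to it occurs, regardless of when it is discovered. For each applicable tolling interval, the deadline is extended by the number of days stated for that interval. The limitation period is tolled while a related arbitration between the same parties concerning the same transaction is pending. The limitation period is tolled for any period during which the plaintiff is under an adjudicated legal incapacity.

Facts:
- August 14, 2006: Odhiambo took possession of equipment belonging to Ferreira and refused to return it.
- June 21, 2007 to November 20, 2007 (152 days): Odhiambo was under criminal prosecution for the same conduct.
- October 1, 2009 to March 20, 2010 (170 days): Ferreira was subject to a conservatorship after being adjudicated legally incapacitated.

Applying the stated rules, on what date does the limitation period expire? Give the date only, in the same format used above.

The claim accrued on August 14, 2006, the date of the act.
5 years from August 14, 2006 is August 14, 2011.
The period was tolled for 170 days by the plaintiff's legal incapacity (October 1, 2009 to March 20, 2010), pushing the deadline to January 31, 2012.
The pending criminal prosecution from June 21, 2007 to November 20, 2007 does not toll the period, because no stated rule makes a criminal prosecution a tolling event.

January 31, 2012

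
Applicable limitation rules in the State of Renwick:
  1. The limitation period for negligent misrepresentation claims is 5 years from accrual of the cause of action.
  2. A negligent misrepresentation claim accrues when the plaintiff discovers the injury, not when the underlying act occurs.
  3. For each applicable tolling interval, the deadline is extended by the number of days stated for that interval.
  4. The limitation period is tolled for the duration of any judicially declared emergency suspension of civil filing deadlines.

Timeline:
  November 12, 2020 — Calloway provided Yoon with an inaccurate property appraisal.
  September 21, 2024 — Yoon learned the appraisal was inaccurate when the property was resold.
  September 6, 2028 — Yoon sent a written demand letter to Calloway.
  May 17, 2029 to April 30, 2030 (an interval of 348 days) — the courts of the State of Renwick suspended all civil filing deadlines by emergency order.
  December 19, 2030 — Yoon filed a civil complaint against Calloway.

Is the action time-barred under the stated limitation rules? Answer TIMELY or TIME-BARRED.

TIME-BARRED

Accrual is tied to discovery, so the period began on September 21, 2024 rather than on November 12, 2020 when the act occurred.
The untolled deadline — 5 years after September 21, 2024 — is September 21, 2029.
The period was tolled for 348 days by the emergency suspension of filing deadlines (May 17, 2029 to April 30, 2030), pushing the deadline to September 4, 2030.
Nothing else in the chronology tolls or restarts the period.
The December 19, 2030 filing falls after the September 4, 2030 deadline; the claim is time-barred.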